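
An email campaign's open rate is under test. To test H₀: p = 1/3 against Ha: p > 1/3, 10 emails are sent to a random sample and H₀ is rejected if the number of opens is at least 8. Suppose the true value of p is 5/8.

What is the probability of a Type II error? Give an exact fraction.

211794831/268435456

Under the alternative p = 5/8, Y ~ Binomial(10, 5/8); β is the probability the test does not reject, P(Y < 8).
Equivalently, β = 1 − P(Y ≥ 8) = 211794831/268435456.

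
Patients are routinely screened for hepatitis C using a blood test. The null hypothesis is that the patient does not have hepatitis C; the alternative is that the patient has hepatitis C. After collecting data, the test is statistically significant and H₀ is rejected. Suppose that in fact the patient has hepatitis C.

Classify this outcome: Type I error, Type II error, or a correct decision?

The test rejected a false H₀ — the decision matches the true state.

No error — this is a correct decision.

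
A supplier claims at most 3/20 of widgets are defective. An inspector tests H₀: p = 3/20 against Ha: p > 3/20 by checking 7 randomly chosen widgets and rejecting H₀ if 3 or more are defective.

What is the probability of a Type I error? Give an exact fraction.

18883881/256000000

The significance level is the probability, assuming p = 3/20, of seeing 3 or more defectives in 7 draws.
Computing the lower-tail complement: 1 − 237116119/256000000 = 18883881/256000000.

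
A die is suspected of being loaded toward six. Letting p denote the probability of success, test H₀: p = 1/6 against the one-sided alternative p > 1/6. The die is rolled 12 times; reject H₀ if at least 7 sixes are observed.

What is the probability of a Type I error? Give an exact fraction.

468931/362797056

α = P(reject H₀ | H₀ true) = P(X ≥ 7 | p = 1/6), with X ~ Binomial(12, 1/6).
Adding the binomial terms for j = 7 through 12 with p = 1/6 yields 468931/362797056.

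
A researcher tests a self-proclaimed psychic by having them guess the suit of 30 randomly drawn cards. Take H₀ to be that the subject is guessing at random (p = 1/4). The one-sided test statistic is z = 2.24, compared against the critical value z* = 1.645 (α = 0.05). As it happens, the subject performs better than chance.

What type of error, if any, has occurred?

No error — this is a correct decision.

Since z = 2.24 > z* = 1.645, H₀ is rejected.
H₀ is false (actually the subject performs better than chance).
The decision matches the true state — no error.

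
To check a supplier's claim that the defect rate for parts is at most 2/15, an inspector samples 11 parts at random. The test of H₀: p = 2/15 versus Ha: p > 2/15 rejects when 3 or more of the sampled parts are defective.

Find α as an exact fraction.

2209953752/12814453125

Under H₀, S ~ Binomial(11, 2/15); the Type I error rate is P(S ≥ 3).
Computing the lower-tail complement: 1 − 10604499373/12814453125 = 2209953752/12814453125.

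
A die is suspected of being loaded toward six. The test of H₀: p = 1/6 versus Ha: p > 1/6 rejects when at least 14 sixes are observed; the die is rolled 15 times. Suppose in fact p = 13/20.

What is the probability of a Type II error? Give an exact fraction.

16151694793243741949/16384000000000000000

β = P(fail to reject H₀ | Ha true) = P(Y ≤ 13 | p = 13/20), Y ~ Binomial(15, 13/20).
Summing C(15,j)·(13/20)^j·(7/20)^{15-j} for j = 0..13 gives 16151694793243741949/16384000000000000000.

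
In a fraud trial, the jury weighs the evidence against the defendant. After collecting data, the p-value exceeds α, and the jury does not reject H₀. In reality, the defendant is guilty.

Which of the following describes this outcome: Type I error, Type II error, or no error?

Type II error

The conventional null hypothesis here is that the defendant is innocent.
H₀ was not rejected, but H₀ is actually false.
Failing to reject a false null hypothesis is a Type II error (false negative).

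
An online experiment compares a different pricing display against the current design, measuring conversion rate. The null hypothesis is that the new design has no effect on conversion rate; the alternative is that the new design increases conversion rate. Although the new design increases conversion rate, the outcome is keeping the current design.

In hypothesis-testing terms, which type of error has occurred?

'Keeping the current design' corresponds to failing to reject H₀.
H₀ was not rejected but H₀ is false — a Type II error (false negative).

Type II error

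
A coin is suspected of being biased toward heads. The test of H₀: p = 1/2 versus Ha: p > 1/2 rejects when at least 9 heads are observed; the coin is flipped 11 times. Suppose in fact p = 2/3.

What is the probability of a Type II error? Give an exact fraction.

1675/2187

A Type II error is failing to reject when Ha holds: with p = 2/3, β = P(Y ≤ 8).
Adding the binomial probabilities P(Y=0)+…+P(Y=8) at p = 2/3 gives 1675/2187.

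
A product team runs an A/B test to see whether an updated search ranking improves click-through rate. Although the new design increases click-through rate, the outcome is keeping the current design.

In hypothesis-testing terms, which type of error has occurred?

The null hypothesis here is that the new design has no effect on click-through rate.
'Keeping the current design' corresponds to failing to reject H₀.
H₀ was not rejected but H₀ is false — a Type II error (false negative).

Type II error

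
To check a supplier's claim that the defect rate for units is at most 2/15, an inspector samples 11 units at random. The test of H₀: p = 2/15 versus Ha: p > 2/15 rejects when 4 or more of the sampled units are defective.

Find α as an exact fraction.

27663615392/576650390625

The significance level is the probability, assuming p = 2/15, of seeing 4 or more defectives in 11 draws.
α = 1 − P(S ≤ 3) = 1 − 548986775233/576650390625 = 27663615392/576650390625.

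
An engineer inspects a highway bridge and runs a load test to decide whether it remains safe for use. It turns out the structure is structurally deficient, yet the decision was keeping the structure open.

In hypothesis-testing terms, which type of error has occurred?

The null hypothesis here is that the structure meets the required load capacity (safe).
'Keeping the structure open' corresponds to failing to reject H₀.
H₀ was not rejected but H₀ is false — a Type II error (false negative).

Type II error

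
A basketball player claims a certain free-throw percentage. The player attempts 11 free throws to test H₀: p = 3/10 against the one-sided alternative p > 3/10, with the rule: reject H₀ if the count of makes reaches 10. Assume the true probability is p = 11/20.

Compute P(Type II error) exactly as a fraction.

Under the alternative p = 11/20, Y ~ Binomial(11, 11/20); β is the probability the test does not reject, P(Y < 10).
Summing C(11,j)·(11/20)^j·(9/20)^{11-j} for j = 0..9 gives 20194688329389/20480000000000.

20194688329389/20480000000000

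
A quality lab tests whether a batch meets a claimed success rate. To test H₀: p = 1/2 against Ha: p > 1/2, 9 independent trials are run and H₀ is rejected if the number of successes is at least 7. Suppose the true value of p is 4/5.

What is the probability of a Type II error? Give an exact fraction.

511333/1953125

β = P(fail to reject H₀ | Ha true) = P(Y ≤ 6 | p = 4/5), Y ~ Binomial(9, 4/5).
Equivalently, β = 1 − P(Y ≥ 7) = 511333/1953125.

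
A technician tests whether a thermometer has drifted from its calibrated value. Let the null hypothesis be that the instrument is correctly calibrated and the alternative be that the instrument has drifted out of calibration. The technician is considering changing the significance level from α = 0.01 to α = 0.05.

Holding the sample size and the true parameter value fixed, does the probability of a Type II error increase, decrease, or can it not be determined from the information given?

It decreases.

Relaxing α lowers the evidence threshold; under Ha, outcomes that previously fell short now trigger rejection.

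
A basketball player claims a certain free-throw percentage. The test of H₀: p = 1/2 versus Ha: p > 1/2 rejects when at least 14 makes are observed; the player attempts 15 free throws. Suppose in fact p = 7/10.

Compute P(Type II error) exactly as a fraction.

β = P(fail to reject H₀ | Ha true) = P(K ≤ 13 | p = 7/10), K ~ Binomial(15, 7/10).
Summing C(15,j)·(7/10)^j·(3/10)^{15-j} for j = 0..13 gives 241183100052963/250000000000000.

241183100052963/250000000000000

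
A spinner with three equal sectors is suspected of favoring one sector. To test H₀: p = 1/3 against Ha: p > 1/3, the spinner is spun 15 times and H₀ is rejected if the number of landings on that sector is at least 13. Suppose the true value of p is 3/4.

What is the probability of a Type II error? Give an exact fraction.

β = P(fail to reject H₀ | Ha true) = P(K ≤ 12 | p = 3/4), K ~ Binomial(15, 3/4).
Summing C(15,j)·(3/4)^j·(1/4)^{15-j} for j = 0..12 gives 820244467/1073741824.

820244467/1073741824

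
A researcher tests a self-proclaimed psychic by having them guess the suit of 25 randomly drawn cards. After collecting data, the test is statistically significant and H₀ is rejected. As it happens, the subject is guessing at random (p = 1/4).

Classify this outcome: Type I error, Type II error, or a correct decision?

Type I error

The conventional null hypothesis here is that the subject is guessing at random (p = 1/4).
H₀ was rejected, but H₀ is actually true.
Rejecting a true null hypothesis is a Type I error (false positive).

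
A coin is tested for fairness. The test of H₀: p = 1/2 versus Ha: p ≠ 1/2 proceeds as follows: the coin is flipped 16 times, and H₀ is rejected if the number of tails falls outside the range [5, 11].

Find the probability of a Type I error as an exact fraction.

2517/32768

α = P(Y ≤ 4 or Y ≥ 12 | p = 1/2), Y ~ Binomial(16, 1/2).
Each tail has probability (1 + 16 + 120 + 560 + 1820)/65536; doubling gives α = 5034/65536 = 2517/32768.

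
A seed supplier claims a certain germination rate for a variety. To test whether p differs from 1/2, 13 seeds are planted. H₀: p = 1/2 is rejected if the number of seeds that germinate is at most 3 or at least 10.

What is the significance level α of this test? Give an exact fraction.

The significance level is the null-hypothesis probability of the rejection region {≤3} ∪ {≥10}.
By symmetry, α = 2·P(K ≤ 3) = 2·(1 + 13 + 78 + 286)/8192 = 756/8192 = 189/2048.

189/2048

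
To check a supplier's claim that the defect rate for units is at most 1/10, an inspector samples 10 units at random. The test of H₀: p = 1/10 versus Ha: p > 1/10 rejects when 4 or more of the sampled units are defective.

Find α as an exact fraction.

7996999/625000000

The significance level is the probability, assuming p = 1/10, of seeing 4 or more defectives in 10 draws.
α = 1 − P(X ≤ 3) = 1 − 617003001/625000000 = 7996999/625000000.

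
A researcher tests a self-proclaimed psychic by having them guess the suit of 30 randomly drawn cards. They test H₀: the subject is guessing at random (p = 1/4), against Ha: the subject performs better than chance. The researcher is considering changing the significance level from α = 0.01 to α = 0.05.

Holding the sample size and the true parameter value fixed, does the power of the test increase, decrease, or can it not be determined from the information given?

With a larger α the critical value moves toward the center, so more of the Ha sampling distribution lies in the rejection region.
Since power = 1 − β and β decreases, power increases.

It increases.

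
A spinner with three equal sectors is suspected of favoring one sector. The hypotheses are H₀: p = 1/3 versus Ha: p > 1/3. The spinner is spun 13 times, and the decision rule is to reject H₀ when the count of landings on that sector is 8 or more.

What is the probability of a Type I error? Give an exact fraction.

6139/177147

Under H₀, Y ~ Binomial(13, 1/3), and α = P(Y ≥ 8).
Adding the binomial terms for j = 8 through 13 with p = 1/3 yields 6139/177147.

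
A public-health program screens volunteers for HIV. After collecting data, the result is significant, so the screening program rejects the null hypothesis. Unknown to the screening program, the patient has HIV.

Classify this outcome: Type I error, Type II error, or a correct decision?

The conventional null hypothesis here is that the patient does not have HIV.
The test rejected a false H₀ — the decision matches the true state.

No error — this is a correct decision.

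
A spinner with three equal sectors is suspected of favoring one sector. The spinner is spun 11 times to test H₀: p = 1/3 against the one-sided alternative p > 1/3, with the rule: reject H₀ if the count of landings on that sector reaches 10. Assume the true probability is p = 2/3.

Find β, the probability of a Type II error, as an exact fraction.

163835/177147

β = P(fail to reject H₀ | Ha true) = P(K ≤ 9 | p = 2/3), K ~ Binomial(11, 2/3).
Summing C(11,j)·(2/3)^j·(1/3)^{11-j} for j = 0..9 gives 163835/177147.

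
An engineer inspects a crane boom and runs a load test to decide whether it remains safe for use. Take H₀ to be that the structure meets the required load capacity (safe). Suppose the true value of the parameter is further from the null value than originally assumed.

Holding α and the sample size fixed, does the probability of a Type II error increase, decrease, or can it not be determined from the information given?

A bigger departure from H₀ is easier for the test to detect, so it fails to reject less often.

It decreases.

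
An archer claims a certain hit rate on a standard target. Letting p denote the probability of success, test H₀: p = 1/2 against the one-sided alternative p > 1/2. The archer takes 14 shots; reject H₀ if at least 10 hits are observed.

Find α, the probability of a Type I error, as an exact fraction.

1471/16384

Under H₀, Y ~ Binomial(14, 1/2), and α = P(Y ≥ 10).
Summing the upper tail: (1001 + 364 + 91 + 14 + 1) / 2^14 = 1471/16384.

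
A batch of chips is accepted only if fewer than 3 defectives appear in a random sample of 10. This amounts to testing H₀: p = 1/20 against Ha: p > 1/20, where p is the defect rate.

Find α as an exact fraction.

The significance level is the probability, assuming p = 1/20, of seeing 3 or more defectives in 10 draws.
α = 1 − P(S ≤ 2) = 1 − 2530550893109/2560000000000 = 29449106891/2560000000000.

29449106891/2560000000000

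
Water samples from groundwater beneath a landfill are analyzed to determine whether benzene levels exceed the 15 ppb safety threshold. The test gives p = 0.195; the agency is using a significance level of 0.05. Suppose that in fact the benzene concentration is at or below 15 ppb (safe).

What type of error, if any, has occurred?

The conventional null hypothesis is that the benzene concentration is at or below 15 ppb (safe).
Since p = 0.195 ≥ α = 0.05, H₀ is not rejected.
H₀ is true (actually the benzene concentration is at or below 15 ppb (safe)).
The decision matches the true state — no error.

No error (correct decision).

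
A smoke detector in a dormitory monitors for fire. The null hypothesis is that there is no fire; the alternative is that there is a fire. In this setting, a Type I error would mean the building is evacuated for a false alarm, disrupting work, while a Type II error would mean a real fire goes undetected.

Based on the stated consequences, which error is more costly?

The Type II consequence (a real fire goes undetected) is more severe than the Type I consequence (the building is evacuated for a false alarm, disrupting work).

Type II error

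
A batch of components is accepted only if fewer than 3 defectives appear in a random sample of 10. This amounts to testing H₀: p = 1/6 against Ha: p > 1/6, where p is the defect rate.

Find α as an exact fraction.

566299/2519424

α = P(reject H₀ | H₀ true) = P(K ≥ 3 | p = 1/6), K ~ Binomial(10, 1/6).
Via the complement, α = 1 − Σ_{j=0}^{2} C(10,j)(1/6)^j(5/6)^{10-j} = 566299/2519424.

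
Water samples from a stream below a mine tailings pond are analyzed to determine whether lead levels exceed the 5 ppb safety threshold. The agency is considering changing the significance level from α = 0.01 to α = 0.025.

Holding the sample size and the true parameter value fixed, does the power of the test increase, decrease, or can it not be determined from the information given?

A larger α widens the rejection region, so when the alternative is true more outcomes lead to rejection — failing to reject becomes less likely.
Since power = 1 − β and β decreases, power increases.

It increases.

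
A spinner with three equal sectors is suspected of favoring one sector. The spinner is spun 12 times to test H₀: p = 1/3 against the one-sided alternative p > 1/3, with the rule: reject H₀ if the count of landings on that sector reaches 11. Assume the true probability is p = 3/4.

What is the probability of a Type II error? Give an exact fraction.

β = P(fail to reject H₀ | Ha true) = P(K ≤ 10 | p = 3/4), K ~ Binomial(12, 3/4).
Adding the binomial probabilities P(K=0)+…+P(K=10) at p = 3/4 gives 14120011/16777216.

14120011/16777216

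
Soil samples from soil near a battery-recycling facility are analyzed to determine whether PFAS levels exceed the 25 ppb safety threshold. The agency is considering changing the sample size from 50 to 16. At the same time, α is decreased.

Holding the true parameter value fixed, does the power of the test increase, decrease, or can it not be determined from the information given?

A smaller sample increases the standard error, so the sampling distributions under H₀ and Ha overlap more. Tightening α shrinks the rejection region. When Ha holds, fewer sample outcomes clear the stricter threshold, so more fall in the acceptance region. Both changes push β in the same direction.
Since power = 1 − β and β increases, power decreases.

It decreases.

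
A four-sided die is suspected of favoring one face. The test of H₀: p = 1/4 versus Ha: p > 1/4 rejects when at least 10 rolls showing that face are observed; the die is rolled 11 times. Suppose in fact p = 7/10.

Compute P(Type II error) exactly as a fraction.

2217524751/2500000000

Under the alternative p = 7/10, S ~ Binomial(11, 7/10); β is the probability the test does not reject, P(S < 10).
Adding the binomial probabilities P(S=0)+…+P(S=9) at p = 7/10 gives 2217524751/2500000000.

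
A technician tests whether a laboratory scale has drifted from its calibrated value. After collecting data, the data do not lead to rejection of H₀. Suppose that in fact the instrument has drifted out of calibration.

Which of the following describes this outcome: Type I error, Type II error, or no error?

The conventional null hypothesis here is that the instrument is correctly calibrated.
H₀ was not rejected, but H₀ is actually false.
Failing to reject a false null hypothesis is a Type II error (false negative).

Type II error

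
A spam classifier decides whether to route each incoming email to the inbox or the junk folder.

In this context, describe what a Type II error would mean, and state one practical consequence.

With the conventional null hypothesis that the message is legitimate (not spam):
A Type II error is failing to reject H₀ when H₀ is false.
Here that means delivering the message to the inbox when actually the message is spam.

A Type II error would mean concluding that the message is legitimate (not spam) (or at least failing to establish that the message is spam) when in fact the message is spam. Consequence: spam reaches the user's inbox.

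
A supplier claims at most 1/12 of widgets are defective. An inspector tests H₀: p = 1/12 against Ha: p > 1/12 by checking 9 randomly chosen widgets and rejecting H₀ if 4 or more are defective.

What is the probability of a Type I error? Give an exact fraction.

5563363/1289945088

α = P(reject H₀ | H₀ true) = P(S ≥ 4 | p = 1/12), S ~ Binomial(9, 1/12).
α = 1 − P(S ≤ 3) = 1 − 1284381725/1289945088 = 5563363/1289945088.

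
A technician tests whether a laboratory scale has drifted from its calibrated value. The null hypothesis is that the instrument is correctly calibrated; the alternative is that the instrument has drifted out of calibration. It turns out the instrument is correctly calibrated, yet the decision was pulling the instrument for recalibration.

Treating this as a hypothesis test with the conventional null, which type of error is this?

'Pulling the instrument for recalibration' corresponds to rejecting H₀.
H₀ was rejected but H₀ is true — a Type I error (false positive).

Type I error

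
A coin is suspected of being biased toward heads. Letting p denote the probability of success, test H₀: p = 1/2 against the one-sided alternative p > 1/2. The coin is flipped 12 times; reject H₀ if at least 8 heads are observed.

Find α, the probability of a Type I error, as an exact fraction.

α = P(reject H₀ | H₀ true) = P(S ≥ 8 | p = 1/2), with S ~ Binomial(12, 1/2).
Summing the upper tail: (495 + 220 + 66 + 12 + 1) / 2^12 = 794/4096 = 397/2048.

397/2048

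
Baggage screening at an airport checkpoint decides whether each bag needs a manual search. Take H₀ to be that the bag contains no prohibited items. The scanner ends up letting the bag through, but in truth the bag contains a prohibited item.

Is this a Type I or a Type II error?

'Letting the bag through' corresponds to failing to reject H₀.
H₀ was not rejected but H₀ is false — a Type II error (false negative).

Type II error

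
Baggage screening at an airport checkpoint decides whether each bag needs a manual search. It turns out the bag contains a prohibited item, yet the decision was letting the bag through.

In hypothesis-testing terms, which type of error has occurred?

Type II error

The null hypothesis here is that the bag contains no prohibited items.
'Letting the bag through' corresponds to failing to reject H₀.
H₀ was not rejected but H₀ is false — a Type II error (false negative).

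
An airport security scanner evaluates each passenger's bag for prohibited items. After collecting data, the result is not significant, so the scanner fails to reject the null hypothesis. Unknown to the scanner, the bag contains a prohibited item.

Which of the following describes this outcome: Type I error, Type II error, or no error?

The conventional null hypothesis here is that the bag contains no prohibited items.
H₀ was not rejected, but H₀ is actually false.
Failing to reject a false null hypothesis is a Type II error (false negative).

Type II error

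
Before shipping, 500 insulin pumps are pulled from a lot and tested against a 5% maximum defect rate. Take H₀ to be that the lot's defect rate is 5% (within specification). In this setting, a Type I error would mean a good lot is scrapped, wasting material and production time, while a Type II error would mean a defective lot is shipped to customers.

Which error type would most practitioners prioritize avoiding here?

Type II error

The Type II consequence (a defective lot is shipped to customers) is more severe than the Type I consequence (a good lot is scrapped, wasting material and production time).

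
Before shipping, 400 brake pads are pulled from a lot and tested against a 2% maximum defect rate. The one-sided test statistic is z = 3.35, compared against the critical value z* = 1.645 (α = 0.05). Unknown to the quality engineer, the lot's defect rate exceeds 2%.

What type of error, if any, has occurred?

The conventional null hypothesis is that the lot's defect rate is 2% (within specification).
Since z = 3.35 > z* = 1.645, H₀ is rejected.
H₀ is false (actually the lot's defect rate exceeds 2%).
The decision matches the true state — no error.

Neither — the decision is correct.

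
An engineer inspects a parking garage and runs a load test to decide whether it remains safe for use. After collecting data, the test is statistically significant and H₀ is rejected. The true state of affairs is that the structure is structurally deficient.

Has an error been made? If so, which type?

No error — this is a correct decision.

The conventional null hypothesis here is that the structure meets the required load capacity (safe).
The test rejected a false H₀ — the decision matches the true state.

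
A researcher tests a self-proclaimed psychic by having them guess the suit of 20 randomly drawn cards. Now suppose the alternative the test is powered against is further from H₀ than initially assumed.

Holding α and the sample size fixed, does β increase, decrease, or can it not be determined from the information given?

The further the true parameter sits from the null value, the more of the Ha sampling distribution falls in the rejection region.

It decreases.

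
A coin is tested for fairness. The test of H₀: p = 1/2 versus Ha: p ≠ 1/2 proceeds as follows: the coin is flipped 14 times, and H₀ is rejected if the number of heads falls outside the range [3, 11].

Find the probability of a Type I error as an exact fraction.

53/4096

The significance level is the null-hypothesis probability of the rejection region {≤2} ∪ {≥12}.
The two tails are symmetric, so α = 2·(1 + 14 + 91)/2^14 = 212/16384 = 53/4096.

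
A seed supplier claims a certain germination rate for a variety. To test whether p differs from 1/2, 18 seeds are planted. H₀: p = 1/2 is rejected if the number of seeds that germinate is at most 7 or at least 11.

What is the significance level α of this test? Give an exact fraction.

15751/32768

The significance level is the null-hypothesis probability of the rejection region {≤7} ∪ {≥11}.
By symmetry, α = 2·P(K ≤ 7) = 2·(1 + 18 + 153 + 816 + 3060 + 8568 + 18564 + 31824)/262144 = 126008/262144 = 15751/32768.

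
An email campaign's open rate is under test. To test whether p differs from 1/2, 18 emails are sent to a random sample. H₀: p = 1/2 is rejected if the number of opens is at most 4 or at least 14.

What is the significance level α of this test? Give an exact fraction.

253/8192

α = P(X ≤ 4 or X ≥ 14 | p = 1/2), X ~ Binomial(18, 1/2).
Each tail has probability (1 + 18 + 153 + 816 + 3060)/262144; doubling gives α = 8096/262144 = 253/8192.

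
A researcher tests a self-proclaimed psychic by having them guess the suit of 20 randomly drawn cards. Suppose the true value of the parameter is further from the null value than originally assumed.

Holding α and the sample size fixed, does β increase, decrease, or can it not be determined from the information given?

A bigger departure from H₀ is easier for the test to detect, so it fails to reject less often.

It decreases.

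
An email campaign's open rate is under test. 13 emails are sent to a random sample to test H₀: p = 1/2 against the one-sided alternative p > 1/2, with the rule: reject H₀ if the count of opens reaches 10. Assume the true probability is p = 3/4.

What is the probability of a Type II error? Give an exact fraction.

3487541/8388608

A Type II error is failing to reject when Ha holds: with p = 3/4, β = P(X ≤ 9).
Equivalently, β = 1 − P(X ≥ 10) = 3487541/8388608.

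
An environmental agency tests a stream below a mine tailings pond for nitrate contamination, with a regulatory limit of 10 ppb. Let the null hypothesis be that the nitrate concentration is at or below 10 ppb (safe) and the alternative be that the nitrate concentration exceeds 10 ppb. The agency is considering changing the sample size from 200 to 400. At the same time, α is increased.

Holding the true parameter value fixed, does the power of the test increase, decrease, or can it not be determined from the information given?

It increases.

A larger sample reduces the standard error, pulling the sampling distribution under Ha further from the non-rejection region. Relaxing α lowers the evidence threshold; under Ha, outcomes that previously fell short now trigger rejection. Both changes push β in the same direction.
Since power = 1 − β and β decreases, power increases.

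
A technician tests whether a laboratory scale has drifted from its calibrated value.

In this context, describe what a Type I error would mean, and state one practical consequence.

With the conventional null hypothesis that the instrument is correctly calibrated:
A Type I error is rejecting H₀ when H₀ is true.
Here that means pulling the instrument for recalibration when actually the instrument is correctly calibrated.

A Type I error would mean concluding that the instrument has drifted out of calibration when in fact the instrument is correctly calibrated. Consequence: a properly working instrument is taken offline unnecessarily.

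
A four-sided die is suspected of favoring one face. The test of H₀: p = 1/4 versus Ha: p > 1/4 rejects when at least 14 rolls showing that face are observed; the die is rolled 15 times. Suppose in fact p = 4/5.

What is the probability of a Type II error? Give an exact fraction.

25417304461/30517578125

A Type II error is failing to reject when Ha holds: with p = 4/5, β = P(Y ≤ 13).
Summing C(15,j)·(4/5)^j·(1/5)^{15-j} for j = 0..13 gives 25417304461/30517578125.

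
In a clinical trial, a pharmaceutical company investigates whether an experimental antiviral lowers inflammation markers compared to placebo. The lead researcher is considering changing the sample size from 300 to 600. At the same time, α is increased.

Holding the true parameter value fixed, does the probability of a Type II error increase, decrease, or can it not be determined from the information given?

It decreases.

Increasing n separates the H₀ and Ha sampling distributions, so under Ha fewer outcomes land in the acceptance region. With a larger α the critical value moves toward the center, so more of the Ha sampling distribution lies in the rejection region. Both changes push β in the same direction.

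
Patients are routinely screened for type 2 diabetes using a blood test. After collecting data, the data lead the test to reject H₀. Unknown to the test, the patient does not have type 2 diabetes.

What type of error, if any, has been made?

The conventional null hypothesis here is that the patient does not have type 2 diabetes.
H₀ was rejected, but H₀ is actually true.
Rejecting a true null hypothesis is a Type I error (false positive).

Type I error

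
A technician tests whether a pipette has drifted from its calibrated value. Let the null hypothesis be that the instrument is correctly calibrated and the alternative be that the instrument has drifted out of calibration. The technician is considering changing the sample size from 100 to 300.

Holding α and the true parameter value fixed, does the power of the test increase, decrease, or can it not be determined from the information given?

It increases.

Increasing n separates the H₀ and Ha sampling distributions, so under Ha fewer outcomes land in the acceptance region.
Since power = 1 − β and β decreases, power increases.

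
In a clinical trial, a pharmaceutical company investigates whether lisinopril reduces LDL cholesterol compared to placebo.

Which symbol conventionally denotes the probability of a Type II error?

P(Type II error) = P(fail to reject H₀ | H₀ false) = β.

β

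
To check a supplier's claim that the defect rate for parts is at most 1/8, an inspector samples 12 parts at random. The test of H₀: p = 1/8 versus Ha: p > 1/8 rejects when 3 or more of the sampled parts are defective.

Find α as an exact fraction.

12506902185/68719476736

Under H₀, Y ~ Binomial(12, 1/8); the Type I error rate is P(Y ≥ 3).
Via the complement, α = 1 − Σ_{j=0}^{2} C(12,j)(1/8)^j(7/8)^{12-j} = 12506902185/68719476736.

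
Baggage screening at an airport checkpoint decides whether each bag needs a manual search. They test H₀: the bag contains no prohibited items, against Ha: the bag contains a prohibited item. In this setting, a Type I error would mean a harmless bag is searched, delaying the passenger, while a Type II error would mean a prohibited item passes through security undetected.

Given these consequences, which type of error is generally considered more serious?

Type II error

The Type II consequence (a prohibited item passes through security undetected) is more severe than the Type I consequence (a harmless bag is searched, delaying the passenger).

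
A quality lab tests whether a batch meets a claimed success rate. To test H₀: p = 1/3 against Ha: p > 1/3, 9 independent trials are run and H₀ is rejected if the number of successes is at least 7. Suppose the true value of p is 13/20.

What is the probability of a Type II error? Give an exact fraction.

A Type II error is failing to reject when Ha holds: with p = 13/20, β = P(S ≤ 6).
Summing C(9,j)·(13/20)^j·(7/20)^{9-j} for j = 0..6 gives 5301813769/8000000000.

5301813769/8000000000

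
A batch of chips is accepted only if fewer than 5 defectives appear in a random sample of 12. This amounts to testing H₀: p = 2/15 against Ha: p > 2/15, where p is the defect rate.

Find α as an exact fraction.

The significance level is the probability, assuming p = 2/15, of seeing 5 or more defectives in 12 draws.
α = 1 − P(S ≤ 4) = 1 − 8521938842287/8649755859375 = 127817017088/8649755859375.

127817017088/8649755859375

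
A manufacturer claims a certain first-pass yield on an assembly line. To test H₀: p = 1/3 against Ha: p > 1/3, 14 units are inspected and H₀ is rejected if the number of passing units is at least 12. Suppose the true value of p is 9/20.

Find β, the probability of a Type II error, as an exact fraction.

817437922121895041/819200000000000000

A Type II error is failing to reject when Ha holds: with p = 9/20, β = P(Y ≤ 11).
Adding the binomial probabilities P(Y=0)+…+P(Y=11) at p = 9/20 gives 817437922121895041/819200000000000000.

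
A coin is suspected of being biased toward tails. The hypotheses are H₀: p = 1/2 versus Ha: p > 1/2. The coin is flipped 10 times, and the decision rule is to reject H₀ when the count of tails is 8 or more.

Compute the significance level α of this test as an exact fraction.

The Type I error probability is α = P(K ≥ 8) computed under H₀, where K ~ Binomial(10, 1/2).
That's C(10,8) + C(10,9) + C(10,10) over 2^10, i.e. (45 + 10 + 1)/1024 = 56/1024 = 7/128.

7/128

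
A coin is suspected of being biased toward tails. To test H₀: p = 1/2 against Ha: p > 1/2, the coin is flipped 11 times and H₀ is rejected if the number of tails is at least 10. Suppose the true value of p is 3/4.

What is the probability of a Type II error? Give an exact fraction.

1683809/2097152

Under the alternative p = 3/4, K ~ Binomial(11, 3/4); β is the probability the test does not reject, P(K < 10).
Summing C(11,j)·(3/4)^j·(1/4)^{11-j} for j = 0..9 gives 1683809/2097152.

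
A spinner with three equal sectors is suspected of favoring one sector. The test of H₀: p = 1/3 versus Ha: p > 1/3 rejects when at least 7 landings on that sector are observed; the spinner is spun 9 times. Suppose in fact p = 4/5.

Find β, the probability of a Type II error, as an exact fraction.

511333/1953125

A Type II error is failing to reject when Ha holds: with p = 4/5, β = P(K ≤ 6).
Equivalently, β = 1 − P(K ≥ 7) = 511333/1953125.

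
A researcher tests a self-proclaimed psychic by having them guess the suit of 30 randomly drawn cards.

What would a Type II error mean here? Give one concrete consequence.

A Type II error would mean concluding that the subject is guessing at random (p = 1/4) (or at least failing to establish that the subject performs better than chance) when in fact the subject performs better than chance. Consequence: genuine ability (if it existed) would go unrecognized.

With the conventional null hypothesis that the subject is guessing at random (p = 1/4):
A Type II error is failing to reject H₀ when H₀ is false.
Here that means concluding there is no evidence of ability when actually the subject performs better than chance.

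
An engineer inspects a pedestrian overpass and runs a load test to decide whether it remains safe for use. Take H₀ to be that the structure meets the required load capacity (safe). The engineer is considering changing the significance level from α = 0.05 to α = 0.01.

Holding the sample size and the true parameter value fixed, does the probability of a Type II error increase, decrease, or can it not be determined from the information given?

It increases.

A smaller α moves the rejection region further into the tail. With the alternative true, more outcomes now fall outside the rejection region, so failing to reject becomes more likely.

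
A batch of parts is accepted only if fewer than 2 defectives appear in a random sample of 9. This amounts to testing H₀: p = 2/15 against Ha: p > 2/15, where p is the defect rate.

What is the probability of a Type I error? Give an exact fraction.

13155707024/38443359375

The significance level is the probability, assuming p = 2/15, of seeing 2 or more defectives in 9 draws.
α = 1 − P(Y ≤ 1) = 1 − 25287652351/38443359375 = 13155707024/38443359375.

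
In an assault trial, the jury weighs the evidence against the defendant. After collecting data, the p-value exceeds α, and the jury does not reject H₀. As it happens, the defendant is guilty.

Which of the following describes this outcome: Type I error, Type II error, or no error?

Type II error

The conventional null hypothesis here is that the defendant is innocent.
H₀ was not rejected, but H₀ is actually false.
Failing to reject a false null hypothesis is a Type II error (false negative).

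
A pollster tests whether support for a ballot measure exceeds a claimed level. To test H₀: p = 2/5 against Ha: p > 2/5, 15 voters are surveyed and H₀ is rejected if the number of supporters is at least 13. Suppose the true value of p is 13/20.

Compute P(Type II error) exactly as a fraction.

Under the alternative p = 13/20, K ~ Binomial(15, 13/20); β is the probability the test does not reject, P(K < 13).
Summing C(15,j)·(13/20)^j·(7/20)^{15-j} for j = 0..12 gives 30745097163070342213/32768000000000000000.

30745097163070342213/32768000000000000000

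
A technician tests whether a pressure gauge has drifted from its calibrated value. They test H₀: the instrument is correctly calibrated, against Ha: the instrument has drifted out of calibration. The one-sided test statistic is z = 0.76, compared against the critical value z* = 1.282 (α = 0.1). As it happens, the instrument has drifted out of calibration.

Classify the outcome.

Since z = 0.76 ≤ z* = 1.282, H₀ is not rejected.
H₀ is false (actually the instrument has drifted out of calibration).
Failing to reject a false H₀ is a Type II error.

Type II error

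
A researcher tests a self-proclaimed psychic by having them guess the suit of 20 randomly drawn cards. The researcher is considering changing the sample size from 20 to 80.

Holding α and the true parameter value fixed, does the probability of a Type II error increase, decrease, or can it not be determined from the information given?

It decreases.

A larger sample reduces the standard error, pulling the sampling distribution under Ha further from the non-rejection region.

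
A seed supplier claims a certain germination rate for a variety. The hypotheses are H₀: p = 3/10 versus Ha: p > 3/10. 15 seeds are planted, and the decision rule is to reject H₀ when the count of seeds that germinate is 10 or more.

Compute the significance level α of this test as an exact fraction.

913130252109/250000000000000

α = P(reject H₀ | H₀ true) = P(K ≥ 10 | p = 3/10), with K ~ Binomial(15, 3/10).
Adding the binomial terms for j = 10 through 15 with p = 3/10 yields 913130252109/250000000000000.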